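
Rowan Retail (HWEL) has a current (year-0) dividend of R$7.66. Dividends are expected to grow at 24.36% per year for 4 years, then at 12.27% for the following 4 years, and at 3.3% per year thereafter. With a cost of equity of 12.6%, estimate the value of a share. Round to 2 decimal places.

R$209.89

Three-stage DDM. Project D₁…D_8; terminal Gordon value at t=8 with g = 0.033; discount at r = 0.126.
D_1 = 9.5260
D_2 = 11.8465
D_3 = 14.7323
D_4 = 18.3211
D_5 = 20.5691
D_6 = 23.0929
D_7 = 25.9264
D_8 = 29.1076
TV_8 = 30.0682/(0.126−0.033) = 323.3135
P₀ = Σ Dₜ/(1+r)ᵗ + TV_8/(1+r)^8 = 209.8931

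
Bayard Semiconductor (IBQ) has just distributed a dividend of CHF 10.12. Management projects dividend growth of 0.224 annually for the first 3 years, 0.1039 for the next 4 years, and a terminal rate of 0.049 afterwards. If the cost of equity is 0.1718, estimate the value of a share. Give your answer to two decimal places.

Three-stage DDM. Project D₁…D_7; terminal Gordon value at t=7 with g = 0.049; discount at r = 0.1718.
D_1 = 12.3869
D_2 = 15.1615
D_3 = 18.5577
D_4 = 20.4859
D_5 = 22.6144
D_6 = 24.9640
D_7 = 27.5577
TV_7 = 28.9081/(0.1718−0.049) = 235.4078
P₀ = Σ Dₜ/(1+r)ᵗ + TV_7/(1+r)^7 = 150.5707

CHF 150.57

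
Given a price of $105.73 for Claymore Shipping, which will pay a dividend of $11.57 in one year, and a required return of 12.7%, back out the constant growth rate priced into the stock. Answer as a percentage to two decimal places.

From P₀ = D₁/(r − g), the implied growth is g = r − D₁/P₀.
g = 0.127 − 11.57/105.73 = 0.127 − 0.10943 = 0.01757

1.76%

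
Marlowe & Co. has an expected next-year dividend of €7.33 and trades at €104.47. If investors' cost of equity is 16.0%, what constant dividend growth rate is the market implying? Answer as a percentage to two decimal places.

From P₀ = D₁/(r − g), the implied growth is g = r − D₁/P₀.
g = 0.16 − 7.33/104.47 = 0.16 − 0.07016 = 0.08984

8.98%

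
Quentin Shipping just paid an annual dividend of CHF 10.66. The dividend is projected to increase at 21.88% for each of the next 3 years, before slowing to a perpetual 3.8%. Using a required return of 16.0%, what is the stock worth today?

Two-stage DDM. Project D₁…D_3 at 0.2188, terminal growth 0.038, discount at r = 0.16.
D_1 = 12.9924
D_2 = 15.8351
D_3 = 19.2999
Terminal value at t=3: TV = D_4/(r−g) = 20.0333/(0.16−0.038) = 164.2072
P₀ = 12.9924/(1+0.16)^1 + 15.8351/(1+0.16)^2 + 19.2999/(1+0.16)^3 + 164.2072/(1+0.16)^3 = 140.5336

CHF 140.53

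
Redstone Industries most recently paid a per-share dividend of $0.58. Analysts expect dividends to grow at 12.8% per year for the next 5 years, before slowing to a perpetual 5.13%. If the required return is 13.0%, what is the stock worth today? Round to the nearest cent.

$10.56

Two-stage DDM. Project D₁…D_5 at 0.128, terminal growth 0.0513, discount at r = 0.13.
D_1 = 0.6542
D_2 = 0.7380
D_3 = 0.8324
D_4 = 0.9390
D_5 = 1.0592
Terminal value at t=5: TV = D_6/(r−g) = 1.1135/(0.13−0.0513) = 14.1490
P₀ = 0.6542/(1+0.13)^1 + 0.7380/(1+0.13)^2 + 0.8324/(1+0.13)^3 + 0.9390/(1+0.13)^4 + 1.0592/(1+0.13)^5 + 14.1490/(1+0.13)^5 = 10.5641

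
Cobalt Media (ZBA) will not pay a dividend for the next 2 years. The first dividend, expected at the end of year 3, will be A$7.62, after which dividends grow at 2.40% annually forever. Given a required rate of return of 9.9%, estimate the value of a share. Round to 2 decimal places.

Deferred-dividend DDM. At t=2 the remaining stream is a growing perpetuity with first payment D_3 = 7.62.
V_2 = D_3/(r−g) = 7.62/(0.099−0.024) = 101.6000
P₀ = V_2/(1+r)^2 = 101.6000/(1+0.099)^2 = 84.1198

A$84.12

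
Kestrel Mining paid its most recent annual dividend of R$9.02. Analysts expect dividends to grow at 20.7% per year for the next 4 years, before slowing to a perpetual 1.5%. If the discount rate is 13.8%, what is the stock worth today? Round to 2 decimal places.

R$136.09

Two-stage DDM. Project D₁…D_4 at 0.207, terminal growth 0.015, discount at r = 0.138.
D_1 = 10.8871
D_2 = 13.1408
D_3 = 15.8609
D_4 = 19.1441
Terminal value at t=4: TV = D_5/(r−g) = 19.4313/(0.138−0.015) = 157.9780
P₀ = 10.8871/(1+0.138)^1 + 13.1408/(1+0.138)^2 + 15.8609/(1+0.138)^3 + 19.1441/(1+0.138)^4 + 157.9780/(1+0.138)^4 = 136.0858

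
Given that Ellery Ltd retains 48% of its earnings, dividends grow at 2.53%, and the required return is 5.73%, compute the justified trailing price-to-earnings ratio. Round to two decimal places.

16.66

Payout ratio b = 1 − 0.48 = 0.52.
Justified trailing P/E = b(1+g)/(r−g) = 0.52×(1+0.0253)/(0.0573−0.0253) = 16.6611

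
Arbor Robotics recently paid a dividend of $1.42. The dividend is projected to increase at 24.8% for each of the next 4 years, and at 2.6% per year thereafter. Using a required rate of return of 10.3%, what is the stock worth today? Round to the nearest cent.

Two-stage DDM. Project D₁…D_4 at 0.248, terminal growth 0.026, discount at r = 0.103.
D_1 = 1.7722
D_2 = 2.2117
D_3 = 2.7601
D_4 = 3.4447
Terminal value at t=4: TV = D_5/(r−g) = 3.5342/(0.103−0.026) = 45.8990
P₀ = 1.7722/(1+0.103)^1 + 2.2117/(1+0.103)^2 + 2.7601/(1+0.103)^3 + 3.4447/(1+0.103)^4 + 45.8990/(1+0.103)^4 = 38.8186

$38.82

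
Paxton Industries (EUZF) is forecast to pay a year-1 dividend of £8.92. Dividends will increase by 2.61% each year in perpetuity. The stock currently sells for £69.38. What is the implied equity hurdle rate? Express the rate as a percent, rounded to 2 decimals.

Rearranging the constant-growth DDM: r = D₁/P₀ + g.
r = 8.9200 / 69.38 + 0.0261 = 0.12857 + 0.0261 = 0.15467

15.47%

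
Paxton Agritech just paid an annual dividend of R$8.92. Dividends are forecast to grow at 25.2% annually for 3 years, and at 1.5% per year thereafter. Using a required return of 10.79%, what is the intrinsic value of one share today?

Two-stage DDM. Project D₁…D_3 at 0.252, terminal growth 0.015, discount at r = 0.1079.
D_1 = 11.1678
D_2 = 13.9821
D_3 = 17.5056
Terminal value at t=3: TV = D_4/(r−g) = 17.7682/(0.1079−0.015) = 191.2618
P₀ = 11.1678/(1+0.1079)^1 + 13.9821/(1+0.1079)^2 + 17.5056/(1+0.1079)^3 + 191.2618/(1+0.1079)^3 = 174.9901

R$174.99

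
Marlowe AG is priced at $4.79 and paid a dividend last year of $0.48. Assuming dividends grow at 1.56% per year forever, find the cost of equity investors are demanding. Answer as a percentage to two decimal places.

Rearranging the constant-growth DDM: r = D₁/P₀ + g.
D₁ = 0.48 × (1 + 0.0156) = 0.4875.
r = 0.4875 / 4.79 + 0.0156 = 0.10177 + 0.0156 = 0.11737

11.74%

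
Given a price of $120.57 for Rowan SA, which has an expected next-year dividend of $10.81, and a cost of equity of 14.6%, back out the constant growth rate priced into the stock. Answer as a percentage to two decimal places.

From P₀ = D₁/(r − g), the implied growth is g = r − D₁/P₀.
g = 0.146 − 10.81/120.57 = 0.146 − 0.08966 = 0.05634

5.63%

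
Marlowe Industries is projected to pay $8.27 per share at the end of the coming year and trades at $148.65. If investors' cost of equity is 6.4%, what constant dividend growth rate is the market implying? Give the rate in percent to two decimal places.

0.84%

From P₀ = D₁/(r − g), the implied growth is g = r − D₁/P₀.
g = 0.064 − 8.27/148.65 = 0.064 − 0.05563 = 0.00837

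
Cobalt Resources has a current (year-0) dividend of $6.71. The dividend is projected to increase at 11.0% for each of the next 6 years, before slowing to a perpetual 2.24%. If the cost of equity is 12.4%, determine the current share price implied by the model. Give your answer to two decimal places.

Two-stage DDM. Project D₁…D_6 at 0.11, terminal growth 0.0224, discount at r = 0.124.
D_1 = 7.4481
D_2 = 8.2674
D_3 = 9.1768
D_4 = 10.1863
D_5 = 11.3067
D_6 = 12.5505
Terminal value at t=6: TV = D_7/(r−g) = 12.8316/(0.124−0.0224) = 126.2954
P₀ = 7.4481/(1+0.124)^1 + 8.2674/(1+0.124)^2 + 9.1768/(1+0.124)^3 + 10.1863/(1+0.124)^4 + 11.3067/(1+0.124)^5 + 12.5505/(1+0.124)^6 + 126.2954/(1+0.124)^6 = 101.1719

$101.17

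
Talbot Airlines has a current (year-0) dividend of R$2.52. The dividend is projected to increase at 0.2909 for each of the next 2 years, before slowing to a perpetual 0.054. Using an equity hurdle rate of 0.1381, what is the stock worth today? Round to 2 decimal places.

Two-stage DDM. Project D₁…D_2 at 0.2909, terminal growth 0.054, discount at r = 0.1381.
D_1 = 3.2531
D_2 = 4.1994
Terminal value at t=2: TV = D_3/(r−g) = 4.4262/(0.1381−0.054) = 52.6296
P₀ = 3.2531/(1+0.1381)^1 + 4.1994/(1+0.1381)^2 + 52.6296/(1+0.1381)^2 = 46.7325

R$46.73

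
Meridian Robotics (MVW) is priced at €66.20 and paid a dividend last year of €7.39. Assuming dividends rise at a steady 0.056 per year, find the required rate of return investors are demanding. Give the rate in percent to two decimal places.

17.39%

Rearranging the constant-growth DDM: r = D₁/P₀ + g.
D₁ = 7.39 × (1 + 0.056) = 7.8038.
r = 7.8038 / 66.20 + 0.056 = 0.11788 + 0.056 = 0.17388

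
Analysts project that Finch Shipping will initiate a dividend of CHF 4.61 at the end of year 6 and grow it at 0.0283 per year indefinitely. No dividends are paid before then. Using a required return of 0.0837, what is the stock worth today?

Deferred-dividend DDM. At t=5 the remaining stream is a growing perpetuity with first payment D_6 = 4.61.
V_5 = D_6/(r−g) = 4.61/(0.0837−0.0283) = 83.2130
P₀ = V_5/(1+r)^5 = 83.2130/(1+0.0837)^5 = 55.6731

CHF 55.67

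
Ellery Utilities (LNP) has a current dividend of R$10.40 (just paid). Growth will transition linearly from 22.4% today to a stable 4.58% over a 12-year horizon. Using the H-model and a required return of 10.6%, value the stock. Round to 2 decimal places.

R$365.38

H-model: P₀ = D₀[(1+g_L) + H(g_S−g_L)]/(r−g_L), with H = 12/2 = 6.
P₀ = 10.40 × [(1+0.0458) + 6×(0.224−0.0458)] / (0.106−0.0458)
   = 10.40 × 2.1150 / 0.0602 = 365.3821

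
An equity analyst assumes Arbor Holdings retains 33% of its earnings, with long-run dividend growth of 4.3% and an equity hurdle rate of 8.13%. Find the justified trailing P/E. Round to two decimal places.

18.25

Payout ratio b = 1 − 0.33 = 0.67.
Justified trailing P/E = b(1+g)/(r−g) = 0.67×(1+0.043)/(0.0813−0.043) = 18.2457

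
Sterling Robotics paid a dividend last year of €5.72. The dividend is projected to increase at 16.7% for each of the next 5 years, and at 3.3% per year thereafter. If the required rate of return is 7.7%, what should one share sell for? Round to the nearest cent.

Two-stage DDM. Project D₁…D_5 at 0.167, terminal growth 0.033, discount at r = 0.077.
D_1 = 6.6752
D_2 = 7.7900
D_3 = 9.0909
D_4 = 10.6091
D_5 = 12.3808
Terminal value at t=5: TV = D_6/(r−g) = 12.7894/(0.077−0.033) = 290.6685
P₀ = 6.6752/(1+0.077)^1 + 7.7900/(1+0.077)^2 + 9.0909/(1+0.077)^3 + 10.6091/(1+0.077)^4 + 12.3808/(1+0.077)^5 + 290.6685/(1+0.077)^5 = 237.2153

€237.22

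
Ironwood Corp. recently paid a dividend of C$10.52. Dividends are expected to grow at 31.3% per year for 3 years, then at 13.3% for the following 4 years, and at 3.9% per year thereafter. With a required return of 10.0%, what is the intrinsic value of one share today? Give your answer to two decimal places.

Three-stage DDM. Project D₁…D_7; terminal Gordon value at t=7 with g = 0.039; discount at r = 0.1.
D_1 = 13.8128
D_2 = 18.1362
D_3 = 23.8128
D_4 = 26.9799
D_5 = 30.5682
D_6 = 34.6338
D_7 = 39.2401
TV_7 = 40.7704/(0.1−0.039) = 668.3674
P₀ = Σ Dₜ/(1+r)ᵗ + TV_7/(1+r)^7 = 465.5089

C$465.51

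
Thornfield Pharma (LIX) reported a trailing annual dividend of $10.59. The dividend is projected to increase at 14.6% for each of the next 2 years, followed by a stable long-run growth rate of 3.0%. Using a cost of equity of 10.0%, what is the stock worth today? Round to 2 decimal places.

$191.66

Two-stage DDM. Project D₁…D_2 at 0.146, terminal growth 0.03, discount at r = 0.1.
D_1 = 12.1361
D_2 = 13.9080
Terminal value at t=2: TV = D_3/(r−g) = 14.3253/(0.1−0.03) = 204.6465
P₀ = 12.1361/(1+0.1)^1 + 13.9080/(1+0.1)^2 + 204.6465/(1+0.1)^2 = 191.6564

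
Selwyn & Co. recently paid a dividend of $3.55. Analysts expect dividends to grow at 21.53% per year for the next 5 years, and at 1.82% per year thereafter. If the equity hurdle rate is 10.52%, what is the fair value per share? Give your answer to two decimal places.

$90.61

Two-stage DDM. Project D₁…D_5 at 0.2153, terminal growth 0.0182, discount at r = 0.1052.
D_1 = 4.3143
D_2 = 5.2432
D_3 = 6.3720
D_4 = 7.7439
D_5 = 9.4112
Terminal value at t=5: TV = D_6/(r−g) = 9.5825/(0.1052−0.0182) = 110.1437
P₀ = 4.3143/(1+0.1052)^1 + 5.2432/(1+0.1052)^2 + 6.3720/(1+0.1052)^3 + 7.7439/(1+0.1052)^4 + 9.4112/(1+0.1052)^5 + 110.1437/(1+0.1052)^5 = 90.6109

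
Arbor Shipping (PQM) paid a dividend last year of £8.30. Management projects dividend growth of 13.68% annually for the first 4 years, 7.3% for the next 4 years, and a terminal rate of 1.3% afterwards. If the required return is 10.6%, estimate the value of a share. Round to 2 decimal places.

Three-stage DDM. Project D₁…D_8; terminal Gordon value at t=8 with g = 0.013; discount at r = 0.106.
D_1 = 9.4354
D_2 = 10.7262
D_3 = 12.1936
D_4 = 13.8616
D_5 = 14.8735
D_6 = 15.9593
D_7 = 17.1243
D_8 = 18.3744
TV_8 = 18.6133/(0.106−0.013) = 200.1427
P₀ = Σ Dₜ/(1+r)ᵗ + TV_8/(1+r)^8 = 159.3414

£159.34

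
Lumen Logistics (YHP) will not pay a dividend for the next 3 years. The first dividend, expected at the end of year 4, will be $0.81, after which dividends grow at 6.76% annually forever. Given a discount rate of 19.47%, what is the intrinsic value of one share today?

$3.74

Deferred-dividend DDM. At t=3 the remaining stream is a growing perpetuity with first payment D_4 = 0.81.
V_3 = D_4/(r−g) = 0.81/(0.1947−0.0676) = 6.3729
P₀ = V_3/(1+r)^3 = 6.3729/(1+0.1947)^3 = 3.7373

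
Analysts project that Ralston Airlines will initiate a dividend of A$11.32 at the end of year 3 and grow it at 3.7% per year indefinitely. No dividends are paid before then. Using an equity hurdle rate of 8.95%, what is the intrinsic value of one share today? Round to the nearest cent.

Deferred-dividend DDM. At t=2 the remaining stream is a growing perpetuity with first payment D_3 = 11.32.
V_2 = D_3/(r−g) = 11.32/(0.0895−0.037) = 215.6190
P₀ = V_2/(1+r)^2 = 215.6190/(1+0.0895)^2 = 181.6489

A$181.65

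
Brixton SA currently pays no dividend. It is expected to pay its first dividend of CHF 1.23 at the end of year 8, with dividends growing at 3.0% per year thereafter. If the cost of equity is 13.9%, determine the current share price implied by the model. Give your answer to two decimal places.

CHF 4.54

Deferred-dividend DDM. At t=7 the remaining stream is a growing perpetuity with first payment D_8 = 1.23.
V_7 = D_8/(r−g) = 1.23/(0.139−0.03) = 11.2844
P₀ = V_7/(1+r)^7 = 11.2844/(1+0.139)^7 = 4.5375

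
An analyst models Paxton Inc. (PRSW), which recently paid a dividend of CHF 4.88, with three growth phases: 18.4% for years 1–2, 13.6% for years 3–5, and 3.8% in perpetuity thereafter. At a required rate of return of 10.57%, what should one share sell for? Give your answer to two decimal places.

CHF 121.59

Three-stage DDM. Project D₁…D_5; terminal Gordon value at t=5 with g = 0.038; discount at r = 0.1057.
D_1 = 5.7779
D_2 = 6.8411
D_3 = 7.7714
D_4 = 8.8284
D_5 = 10.0290
TV_5 = 10.4101/(0.1057−0.038) = 153.7683
P₀ = Σ Dₜ/(1+r)ᵗ + TV_5/(1+r)^5 = 121.5873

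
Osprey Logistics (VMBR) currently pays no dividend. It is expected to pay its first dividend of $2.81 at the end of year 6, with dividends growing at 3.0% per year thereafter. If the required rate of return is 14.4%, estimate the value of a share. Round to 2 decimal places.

Deferred-dividend DDM. At t=5 the remaining stream is a growing perpetuity with first payment D_6 = 2.81.
V_5 = D_6/(r−g) = 2.81/(0.144−0.03) = 24.6491
P₀ = V_5/(1+r)^5 = 24.6491/(1+0.144)^5 = 12.5797

$12.58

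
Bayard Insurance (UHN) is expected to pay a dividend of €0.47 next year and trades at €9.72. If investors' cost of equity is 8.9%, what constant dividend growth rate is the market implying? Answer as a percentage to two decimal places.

4.06%

From P₀ = D₁/(r − g), the implied growth is g = r − D₁/P₀.
g = 0.089 − 0.47/9.72 = 0.089 − 0.04835 = 0.04065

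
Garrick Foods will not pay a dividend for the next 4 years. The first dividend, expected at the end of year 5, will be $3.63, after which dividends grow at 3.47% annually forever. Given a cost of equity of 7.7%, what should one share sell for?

Deferred-dividend DDM. At t=4 the remaining stream is a growing perpetuity with first payment D_5 = 3.63.
V_4 = D_5/(r−g) = 3.63/(0.077−0.0347) = 85.8156
P₀ = V_4/(1+r)^4 = 85.8156/(1+0.077)^4 = 63.7828

$63.78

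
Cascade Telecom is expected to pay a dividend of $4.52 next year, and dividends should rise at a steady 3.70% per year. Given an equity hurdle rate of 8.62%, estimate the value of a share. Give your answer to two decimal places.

$91.87

Gordon growth model: P₀ = D₁/(r − g), with D₁ = 4.52 given directly.
P₀ = 4.5200 / (0.0862 − 0.037) = 4.5200 / 0.0492 = 91.8699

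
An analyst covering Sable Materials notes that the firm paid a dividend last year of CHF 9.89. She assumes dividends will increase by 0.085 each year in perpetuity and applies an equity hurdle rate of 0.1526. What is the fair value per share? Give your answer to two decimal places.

Gordon growth model: P₀ = D₁/(r − g). D₁ = 9.89 × (1 + 0.085) = 10.7307.
P₀ = 10.7307 / (0.1526 − 0.085) = 10.7307 / 0.0676 = 158.7374

CHF 158.74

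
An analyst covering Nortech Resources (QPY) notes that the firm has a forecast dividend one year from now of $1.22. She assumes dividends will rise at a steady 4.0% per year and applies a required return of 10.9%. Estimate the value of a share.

Gordon growth model: P₀ = D₁/(r − g), with D₁ = 1.22 given directly.
P₀ = 1.2200 / (0.109 − 0.04) = 1.2200 / 0.069 = 17.6812

$17.68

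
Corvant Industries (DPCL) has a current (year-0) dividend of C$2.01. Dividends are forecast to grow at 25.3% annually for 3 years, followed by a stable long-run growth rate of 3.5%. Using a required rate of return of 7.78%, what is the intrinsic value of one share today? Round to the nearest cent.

C$84.58

Two-stage DDM. Project D₁…D_3 at 0.253, terminal growth 0.035, discount at r = 0.0778.
D_1 = 2.5185
D_2 = 3.1557
D_3 = 3.9541
Terminal value at t=3: TV = D_4/(r−g) = 4.0925/(0.0778−0.035) = 95.6194
P₀ = 2.5185/(1+0.0778)^1 + 3.1557/(1+0.0778)^2 + 3.9541/(1+0.0778)^3 + 95.6194/(1+0.0778)^3 = 84.5830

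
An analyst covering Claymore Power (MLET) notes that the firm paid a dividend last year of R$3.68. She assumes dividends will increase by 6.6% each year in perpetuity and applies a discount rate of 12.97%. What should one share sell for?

R$61.58

Gordon growth model: P₀ = D₁/(r − g). D₁ = 3.68 × (1 + 0.066) = 3.9229.
P₀ = 3.9229 / (0.1297 − 0.066) = 3.9229 / 0.0637 = 61.5837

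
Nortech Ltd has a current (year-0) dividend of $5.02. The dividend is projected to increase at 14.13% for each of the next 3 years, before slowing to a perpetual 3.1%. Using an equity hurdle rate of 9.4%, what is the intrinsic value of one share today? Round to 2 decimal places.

$109.68

Two-stage DDM. Project D₁…D_3 at 0.1413, terminal growth 0.031, discount at r = 0.094.
D_1 = 5.7293
D_2 = 6.5389
D_3 = 7.4628
Terminal value at t=3: TV = D_4/(r−g) = 7.6942/(0.094−0.031) = 122.1297
P₀ = 5.7293/(1+0.094)^1 + 6.5389/(1+0.094)^2 + 7.4628/(1+0.094)^3 + 122.1297/(1+0.094)^3 = 109.6761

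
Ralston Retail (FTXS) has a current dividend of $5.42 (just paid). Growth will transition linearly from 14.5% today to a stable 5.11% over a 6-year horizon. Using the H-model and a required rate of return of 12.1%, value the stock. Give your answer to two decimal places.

H-model: P₀ = D₀[(1+g_L) + H(g_S−g_L)]/(r−g_L), with H = 6/2 = 3.
P₀ = 5.42 × [(1+0.0511) + 3×(0.145−0.0511)] / (0.121−0.0511)
   = 5.42 × 1.3328 / 0.0699 = 103.3444

$103.34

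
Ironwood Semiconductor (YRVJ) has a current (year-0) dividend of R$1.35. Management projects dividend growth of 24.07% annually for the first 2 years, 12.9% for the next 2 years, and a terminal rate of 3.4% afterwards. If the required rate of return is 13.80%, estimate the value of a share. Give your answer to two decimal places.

Three-stage DDM. Project D₁…D_4; terminal Gordon value at t=4 with g = 0.034; discount at r = 0.138.
D_1 = 1.6749
D_2 = 2.0781
D_3 = 2.3462
D_4 = 2.6488
TV_4 = 2.7389/(0.138−0.034) = 26.3356
P₀ = Σ Dₜ/(1+r)ᵗ + TV_4/(1+r)^4 = 21.9505

R$21.95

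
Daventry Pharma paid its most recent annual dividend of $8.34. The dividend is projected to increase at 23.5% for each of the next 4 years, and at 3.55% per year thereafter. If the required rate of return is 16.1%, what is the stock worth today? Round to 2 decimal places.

$127.13

Two-stage DDM. Project D₁…D_4 at 0.235, terminal growth 0.0355, discount at r = 0.161.
D_1 = 10.2999
D_2 = 12.7204
D_3 = 15.7097
D_4 = 19.4014
Terminal value at t=4: TV = D_5/(r−g) = 20.0902/(0.161−0.0355) = 160.0812
P₀ = 10.2999/(1+0.161)^1 + 12.7204/(1+0.161)^2 + 15.7097/(1+0.161)^3 + 19.4014/(1+0.161)^4 + 160.0812/(1+0.161)^4 = 127.1327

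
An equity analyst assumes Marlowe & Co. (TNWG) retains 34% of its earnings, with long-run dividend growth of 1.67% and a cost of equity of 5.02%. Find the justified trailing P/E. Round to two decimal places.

20.03

Payout ratio b = 1 − 0.34 = 0.66.
Justified trailing P/E = b(1+g)/(r−g) = 0.66×(1+0.0167)/(0.0502−0.0167) = 20.0305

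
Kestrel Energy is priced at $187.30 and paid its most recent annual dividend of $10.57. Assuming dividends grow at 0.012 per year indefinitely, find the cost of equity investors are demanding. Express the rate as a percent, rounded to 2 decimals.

6.91%

Rearranging the constant-growth DDM: r = D₁/P₀ + g.
D₁ = 10.57 × (1 + 0.012) = 10.6968.
r = 10.6968 / 187.30 + 0.012 = 0.05711 + 0.012 = 0.06911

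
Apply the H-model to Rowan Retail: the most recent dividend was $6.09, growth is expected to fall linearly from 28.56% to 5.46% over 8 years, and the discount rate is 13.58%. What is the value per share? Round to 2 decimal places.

H-model: P₀ = D₀[(1+g_L) + H(g_S−g_L)]/(r−g_L), with H = 8/2 = 4.
P₀ = 6.09 × [(1+0.0546) + 4×(0.2856−0.0546)] / (0.1358−0.0546)
   = 6.09 × 1.9786 / 0.0812 = 148.3950

$148.39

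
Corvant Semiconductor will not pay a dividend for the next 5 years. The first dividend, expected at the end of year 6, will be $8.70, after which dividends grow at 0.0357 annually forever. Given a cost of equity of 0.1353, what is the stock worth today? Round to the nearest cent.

Deferred-dividend DDM. At t=5 the remaining stream is a growing perpetuity with first payment D_6 = 8.70.
V_5 = D_6/(r−g) = 8.70/(0.1353−0.0357) = 87.3494
P₀ = V_5/(1+r)^5 = 87.3494/(1+0.1353)^5 = 46.3134

$46.31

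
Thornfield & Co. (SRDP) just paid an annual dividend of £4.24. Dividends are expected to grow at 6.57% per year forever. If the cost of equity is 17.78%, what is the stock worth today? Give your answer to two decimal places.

£40.31

Gordon growth model: P₀ = D₁/(r − g). D₁ = 4.24 × (1 + 0.0657) = 4.5186.
P₀ = 4.5186 / (0.1778 − 0.0657) = 4.5186 / 0.1121 = 40.3084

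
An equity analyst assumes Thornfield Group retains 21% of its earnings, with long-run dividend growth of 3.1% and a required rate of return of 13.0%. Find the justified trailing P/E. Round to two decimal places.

8.23

Payout ratio b = 1 − 0.21 = 0.79.
Justified trailing P/E = b(1+g)/(r−g) = 0.79×(1+0.031)/(0.13−0.031) = 8.2272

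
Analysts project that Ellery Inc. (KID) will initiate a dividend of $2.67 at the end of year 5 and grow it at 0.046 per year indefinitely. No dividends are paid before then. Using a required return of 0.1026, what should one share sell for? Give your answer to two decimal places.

Deferred-dividend DDM. At t=4 the remaining stream is a growing perpetuity with first payment D_5 = 2.67.
V_4 = D_5/(r−g) = 2.67/(0.1026−0.046) = 47.1731
P₀ = V_4/(1+r)^4 = 47.1731/(1+0.1026)^4 = 31.9171

$31.92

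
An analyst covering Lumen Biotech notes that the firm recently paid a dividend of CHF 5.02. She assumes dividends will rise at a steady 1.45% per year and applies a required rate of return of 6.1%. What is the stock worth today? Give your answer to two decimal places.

Gordon growth model: P₀ = D₁/(r − g). D₁ = 5.02 × (1 + 0.0145) = 5.0928.
P₀ = 5.0928 / (0.061 − 0.0145) = 5.0928 / 0.0465 = 109.5224

CHF 109.52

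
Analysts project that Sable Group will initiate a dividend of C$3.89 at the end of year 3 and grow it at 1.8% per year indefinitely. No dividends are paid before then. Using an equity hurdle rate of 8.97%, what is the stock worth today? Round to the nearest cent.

C$45.69

Deferred-dividend DDM. At t=2 the remaining stream is a growing perpetuity with first payment D_3 = 3.89.
V_2 = D_3/(r−g) = 3.89/(0.0897−0.018) = 54.2538
P₀ = V_2/(1+r)^2 = 54.2538/(1+0.0897)^2 = 45.6895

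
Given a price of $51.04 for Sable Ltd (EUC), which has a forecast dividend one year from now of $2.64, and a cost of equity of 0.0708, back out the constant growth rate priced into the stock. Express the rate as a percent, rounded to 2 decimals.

From P₀ = D₁/(r − g), the implied growth is g = r − D₁/P₀.
g = 0.0708 − 2.64/51.04 = 0.0708 − 0.05172 = 0.01908

1.91%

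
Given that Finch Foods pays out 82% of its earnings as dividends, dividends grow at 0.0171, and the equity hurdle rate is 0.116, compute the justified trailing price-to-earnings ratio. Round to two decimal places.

8.43

Justified trailing P/E = b(1+g)/(r−g) = 0.82×(1+0.0171)/(0.116−0.0171) = 8.4330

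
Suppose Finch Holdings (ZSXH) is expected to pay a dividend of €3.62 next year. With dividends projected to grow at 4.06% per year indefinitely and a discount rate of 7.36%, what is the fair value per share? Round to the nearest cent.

Gordon growth model: P₀ = D₁/(r − g), with D₁ = 3.62 given directly.
P₀ = 3.6200 / (0.0736 − 0.0406) = 3.6200 / 0.033 = 109.6970

€109.70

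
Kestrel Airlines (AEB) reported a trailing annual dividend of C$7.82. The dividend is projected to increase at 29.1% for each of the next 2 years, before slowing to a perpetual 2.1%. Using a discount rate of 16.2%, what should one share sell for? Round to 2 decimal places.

Two-stage DDM. Project D₁…D_2 at 0.291, terminal growth 0.021, discount at r = 0.162.
D_1 = 10.0956
D_2 = 13.0334
Terminal value at t=2: TV = D_3/(r−g) = 13.3071/(0.162−0.021) = 94.3769
P₀ = 10.0956/(1+0.162)^1 + 13.0334/(1+0.162)^2 + 94.3769/(1+0.162)^2 = 88.2370

C$88.24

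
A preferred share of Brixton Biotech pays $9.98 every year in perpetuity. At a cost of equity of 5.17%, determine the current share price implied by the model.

$193.04

Zero-growth DDM (perpetuity): P₀ = D/r = 9.98 / 0.0517 = 193.0368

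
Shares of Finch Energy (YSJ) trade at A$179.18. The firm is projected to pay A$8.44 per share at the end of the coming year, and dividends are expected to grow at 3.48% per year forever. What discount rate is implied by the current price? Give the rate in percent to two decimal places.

8.19%

Rearranging the constant-growth DDM: r = D₁/P₀ + g.
r = 8.4400 / 179.18 + 0.0348 = 0.04710 + 0.0348 = 0.08190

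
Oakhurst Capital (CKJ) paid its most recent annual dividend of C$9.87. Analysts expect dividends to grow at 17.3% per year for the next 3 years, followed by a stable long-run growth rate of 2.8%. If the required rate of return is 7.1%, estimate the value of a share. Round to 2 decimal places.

C$345.62

Two-stage DDM. Project D₁…D_3 at 0.173, terminal growth 0.028, discount at r = 0.071.
D_1 = 11.5775
D_2 = 13.5804
D_3 = 15.9298
Terminal value at t=3: TV = D_4/(r−g) = 16.3759/(0.071−0.028) = 380.8341
P₀ = 11.5775/(1+0.071)^1 + 13.5804/(1+0.071)^2 + 15.9298/(1+0.071)^3 + 380.8341/(1+0.071)^3 = 345.6207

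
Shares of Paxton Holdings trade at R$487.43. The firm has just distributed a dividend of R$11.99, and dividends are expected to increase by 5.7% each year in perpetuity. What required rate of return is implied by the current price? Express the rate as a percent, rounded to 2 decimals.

Rearranging the constant-growth DDM: r = D₁/P₀ + g.
D₁ = 11.99 × (1 + 0.057) = 12.6734.
r = 12.6734 / 487.43 + 0.057 = 0.02600 + 0.057 = 0.08300

8.30%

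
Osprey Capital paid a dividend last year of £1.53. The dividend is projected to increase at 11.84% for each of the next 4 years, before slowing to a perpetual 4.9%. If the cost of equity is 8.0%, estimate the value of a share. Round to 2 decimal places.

Two-stage DDM. Project D₁…D_4 at 0.1184, terminal growth 0.049, discount at r = 0.08.
D_1 = 1.7112
D_2 = 1.9138
D_3 = 2.1403
D_4 = 2.3938
Terminal value at t=4: TV = D_5/(r−g) = 2.5111/(0.08−0.049) = 81.0016
P₀ = 1.7112/(1+0.08)^1 + 1.9138/(1+0.08)^2 + 2.1403/(1+0.08)^3 + 2.3938/(1+0.08)^4 + 81.0016/(1+0.08)^4 = 66.2223

£66.22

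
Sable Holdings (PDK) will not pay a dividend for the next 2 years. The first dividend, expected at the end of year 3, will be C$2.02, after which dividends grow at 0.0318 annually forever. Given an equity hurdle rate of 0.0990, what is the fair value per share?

Deferred-dividend DDM. At t=2 the remaining stream is a growing perpetuity with first payment D_3 = 2.02.
V_2 = D_3/(r−g) = 2.02/(0.099−0.0318) = 30.0595
P₀ = V_2/(1+r)^2 = 30.0595/(1+0.099)^2 = 24.8878

C$24.89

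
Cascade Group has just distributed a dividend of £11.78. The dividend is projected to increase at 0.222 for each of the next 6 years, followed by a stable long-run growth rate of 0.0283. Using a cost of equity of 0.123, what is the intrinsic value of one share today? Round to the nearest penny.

£308.35

Two-stage DDM. Project D₁…D_6 at 0.222, terminal growth 0.0283, discount at r = 0.123.
D_1 = 14.3952
D_2 = 17.5909
D_3 = 21.4961
D_4 = 26.2682
D_5 = 32.0997
D_6 = 39.2259
Terminal value at t=6: TV = D_7/(r−g) = 40.3360/(0.123−0.0283) = 425.9341
P₀ = 14.3952/(1+0.123)^1 + 17.5909/(1+0.123)^2 + 21.4961/(1+0.123)^3 + 26.2682/(1+0.123)^4 + 32.0997/(1+0.123)^5 + 39.2259/(1+0.123)^6 + 425.9341/(1+0.123)^6 = 308.3460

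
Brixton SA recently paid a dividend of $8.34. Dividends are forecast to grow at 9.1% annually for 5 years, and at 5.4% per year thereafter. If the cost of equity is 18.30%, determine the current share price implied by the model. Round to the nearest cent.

Two-stage DDM. Project D₁…D_5 at 0.091, terminal growth 0.054, discount at r = 0.183.
D_1 = 9.0989
D_2 = 9.9269
D_3 = 10.8303
D_4 = 11.8159
D_5 = 12.8911
Terminal value at t=5: TV = D_6/(r−g) = 13.5872/(0.183−0.054) = 105.3272
P₀ = 9.0989/(1+0.183)^1 + 9.9269/(1+0.183)^2 + 10.8303/(1+0.183)^3 + 11.8159/(1+0.183)^4 + 12.8911/(1+0.183)^5 + 105.3272/(1+0.183)^5 = 78.3816

$78.38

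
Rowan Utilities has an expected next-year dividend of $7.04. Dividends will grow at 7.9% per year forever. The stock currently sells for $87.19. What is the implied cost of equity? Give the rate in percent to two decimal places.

Rearranging the constant-growth DDM: r = D₁/P₀ + g.
r = 7.0400 / 87.19 + 0.079 = 0.08074 + 0.079 = 0.15974

15.97%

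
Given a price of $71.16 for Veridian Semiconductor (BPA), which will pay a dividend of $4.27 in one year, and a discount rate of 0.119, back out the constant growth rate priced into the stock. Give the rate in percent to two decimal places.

5.90%

From P₀ = D₁/(r − g), the implied growth is g = r − D₁/P₀.
g = 0.119 − 4.27/71.16 = 0.119 − 0.06001 = 0.05899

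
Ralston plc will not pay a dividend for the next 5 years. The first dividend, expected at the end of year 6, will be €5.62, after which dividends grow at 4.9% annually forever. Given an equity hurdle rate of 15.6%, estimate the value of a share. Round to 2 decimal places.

Deferred-dividend DDM. At t=5 the remaining stream is a growing perpetuity with first payment D_6 = 5.62.
V_5 = D_6/(r−g) = 5.62/(0.156−0.049) = 52.5234
P₀ = V_5/(1+r)^5 = 52.5234/(1+0.156)^5 = 25.4427

€25.44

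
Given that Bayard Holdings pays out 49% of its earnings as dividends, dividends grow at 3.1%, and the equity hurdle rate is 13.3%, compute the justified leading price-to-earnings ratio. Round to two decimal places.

4.80

Justified leading P/E = b/(r−g) = 0.49/(0.133−0.031) = 4.8039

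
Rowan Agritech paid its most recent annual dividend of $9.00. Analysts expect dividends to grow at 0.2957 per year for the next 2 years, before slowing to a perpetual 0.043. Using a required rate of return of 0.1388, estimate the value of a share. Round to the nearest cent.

$148.74

Two-stage DDM. Project D₁…D_2 at 0.2957, terminal growth 0.043, discount at r = 0.1388.
D_1 = 11.6613
D_2 = 15.1095
Terminal value at t=2: TV = D_3/(r−g) = 15.7593/(0.1388−0.043) = 164.5016
P₀ = 11.6613/(1+0.1388)^1 + 15.1095/(1+0.1388)^2 + 164.5016/(1+0.1388)^2 = 148.7364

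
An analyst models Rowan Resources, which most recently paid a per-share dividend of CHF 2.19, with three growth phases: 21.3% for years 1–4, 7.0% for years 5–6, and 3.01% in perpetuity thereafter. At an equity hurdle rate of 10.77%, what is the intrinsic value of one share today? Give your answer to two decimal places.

Three-stage DDM. Project D₁…D_6; terminal Gordon value at t=6 with g = 0.0301; discount at r = 0.1077.
D_1 = 2.6565
D_2 = 3.2223
D_3 = 3.9086
D_4 = 4.7412
D_5 = 5.0731
D_6 = 5.4282
TV_6 = 5.5916/(0.1077−0.0301) = 72.0564
P₀ = Σ Dₜ/(1+r)ᵗ + TV_6/(1+r)^6 = 56.0366

CHF 56.04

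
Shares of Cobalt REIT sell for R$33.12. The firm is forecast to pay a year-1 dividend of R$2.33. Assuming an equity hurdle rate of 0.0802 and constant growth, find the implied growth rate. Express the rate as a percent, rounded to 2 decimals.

From P₀ = D₁/(r − g), the implied growth is g = r − D₁/P₀.
g = 0.0802 − 2.33/33.12 = 0.0802 − 0.07035 = 0.00985

0.98%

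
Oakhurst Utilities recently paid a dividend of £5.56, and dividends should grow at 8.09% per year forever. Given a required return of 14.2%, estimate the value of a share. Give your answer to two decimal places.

£98.36

Gordon growth model: P₀ = D₁/(r − g). D₁ = 5.56 × (1 + 0.0809) = 6.0098.
P₀ = 6.0098 / (0.142 − 0.0809) = 6.0098 / 0.0611 = 98.3601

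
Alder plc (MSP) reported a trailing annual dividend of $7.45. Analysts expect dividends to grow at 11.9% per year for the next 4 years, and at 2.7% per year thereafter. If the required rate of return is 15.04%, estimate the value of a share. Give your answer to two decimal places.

$83.33

Two-stage DDM. Project D₁…D_4 at 0.119, terminal growth 0.027, discount at r = 0.1504.
D_1 = 8.3366
D_2 = 9.3286
D_3 = 10.4387
D_4 = 11.6809
Terminal value at t=4: TV = D_5/(r−g) = 11.9963/(0.1504−0.027) = 97.2147
P₀ = 8.3366/(1+0.1504)^1 + 9.3286/(1+0.1504)^2 + 10.4387/(1+0.1504)^3 + 11.6809/(1+0.1504)^4 + 97.2147/(1+0.1504)^4 = 83.3268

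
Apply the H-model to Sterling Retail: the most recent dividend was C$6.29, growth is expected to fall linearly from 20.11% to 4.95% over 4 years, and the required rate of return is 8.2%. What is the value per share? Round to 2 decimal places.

C$261.80

H-model: P₀ = D₀[(1+g_L) + H(g_S−g_L)]/(r−g_L), with H = 4/2 = 2.
P₀ = 6.29 × [(1+0.0495) + 2×(0.2011−0.0495)] / (0.082−0.0495)
   = 6.29 × 1.3527 / 0.0325 = 261.7995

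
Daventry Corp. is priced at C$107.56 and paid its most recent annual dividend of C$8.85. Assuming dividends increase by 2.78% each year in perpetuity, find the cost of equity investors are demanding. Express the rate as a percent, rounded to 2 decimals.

11.24%

Rearranging the constant-growth DDM: r = D₁/P₀ + g.
D₁ = 8.85 × (1 + 0.0278) = 9.0960.
r = 9.0960 / 107.56 + 0.0278 = 0.08457 + 0.0278 = 0.11237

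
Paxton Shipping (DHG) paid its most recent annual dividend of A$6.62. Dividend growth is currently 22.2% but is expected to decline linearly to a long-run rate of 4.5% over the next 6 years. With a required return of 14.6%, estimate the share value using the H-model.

H-model: P₀ = D₀[(1+g_L) + H(g_S−g_L)]/(r−g_L), with H = 6/2 = 3.
P₀ = 6.62 × [(1+0.045) + 3×(0.222−0.045)] / (0.146−0.045)
   = 6.62 × 1.5760 / 0.101 = 103.2982

A$103.30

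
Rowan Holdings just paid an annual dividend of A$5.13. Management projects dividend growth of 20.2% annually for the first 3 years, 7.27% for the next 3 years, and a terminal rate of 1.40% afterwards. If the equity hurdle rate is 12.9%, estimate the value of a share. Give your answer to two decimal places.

A$81.07

Three-stage DDM. Project D₁…D_6; terminal Gordon value at t=6 with g = 0.014; discount at r = 0.129.
D_1 = 6.1663
D_2 = 7.4118
D_3 = 8.9090
D_4 = 9.5567
D_5 = 10.2515
D_6 = 10.9968
TV_6 = 11.1507/(0.129−0.014) = 96.9629
P₀ = Σ Dₜ/(1+r)ᵗ + TV_6/(1+r)^6 = 81.0695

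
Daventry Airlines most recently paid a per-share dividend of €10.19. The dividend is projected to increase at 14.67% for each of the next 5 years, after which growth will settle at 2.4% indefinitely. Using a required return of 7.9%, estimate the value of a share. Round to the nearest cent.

€318.57

Two-stage DDM. Project D₁…D_5 at 0.1467, terminal growth 0.024, discount at r = 0.079.
D_1 = 11.6849
D_2 = 13.3990
D_3 = 15.3647
D_4 = 17.6187
D_5 = 20.2033
Terminal value at t=5: TV = D_6/(r−g) = 20.6882/(0.079−0.024) = 376.1495
P₀ = 11.6849/(1+0.079)^1 + 13.3990/(1+0.079)^2 + 15.3647/(1+0.079)^3 + 17.6187/(1+0.079)^4 + 20.2033/(1+0.079)^5 + 376.1495/(1+0.079)^5 = 318.5709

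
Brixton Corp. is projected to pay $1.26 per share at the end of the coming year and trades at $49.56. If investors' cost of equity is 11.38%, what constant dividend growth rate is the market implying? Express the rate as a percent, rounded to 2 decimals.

8.84%

From P₀ = D₁/(r − g), the implied growth is g = r − D₁/P₀.
g = 0.1138 − 1.26/49.56 = 0.1138 − 0.02542 = 0.08838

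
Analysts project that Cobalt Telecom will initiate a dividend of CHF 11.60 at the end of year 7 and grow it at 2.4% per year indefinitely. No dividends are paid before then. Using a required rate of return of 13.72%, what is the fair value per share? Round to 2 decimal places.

CHF 47.38

Deferred-dividend DDM. At t=6 the remaining stream is a growing perpetuity with first payment D_7 = 11.60.
V_6 = D_7/(r−g) = 11.60/(0.1372−0.024) = 102.4735
P₀ = V_6/(1+r)^6 = 102.4735/(1+0.1372)^6 = 47.3795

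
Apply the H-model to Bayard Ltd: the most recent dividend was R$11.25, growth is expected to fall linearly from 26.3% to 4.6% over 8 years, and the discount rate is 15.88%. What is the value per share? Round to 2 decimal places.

H-model: P₀ = D₀[(1+g_L) + H(g_S−g_L)]/(r−g_L), with H = 8/2 = 4.
P₀ = 11.25 × [(1+0.046) + 4×(0.263−0.046)] / (0.1588−0.046)
   = 11.25 × 1.9140 / 0.1128 = 190.8910

R$190.89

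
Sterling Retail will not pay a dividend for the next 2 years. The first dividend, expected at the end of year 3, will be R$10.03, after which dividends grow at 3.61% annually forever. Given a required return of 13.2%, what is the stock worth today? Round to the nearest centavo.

Deferred-dividend DDM. At t=2 the remaining stream is a growing perpetuity with first payment D_3 = 10.03.
V_2 = D_3/(r−g) = 10.03/(0.132−0.0361) = 104.5881
P₀ = V_2/(1+r)^2 = 104.5881/(1+0.132)^2 = 81.6187

R$81.62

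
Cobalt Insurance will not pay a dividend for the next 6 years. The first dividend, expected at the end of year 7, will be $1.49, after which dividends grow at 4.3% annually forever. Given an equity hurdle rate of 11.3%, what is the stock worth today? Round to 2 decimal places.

$11.20

Deferred-dividend DDM. At t=6 the remaining stream is a growing perpetuity with first payment D_7 = 1.49.
V_6 = D_7/(r−g) = 1.49/(0.113−0.043) = 21.2857
P₀ = V_6/(1+r)^6 = 21.2857/(1+0.113)^6 = 11.1974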